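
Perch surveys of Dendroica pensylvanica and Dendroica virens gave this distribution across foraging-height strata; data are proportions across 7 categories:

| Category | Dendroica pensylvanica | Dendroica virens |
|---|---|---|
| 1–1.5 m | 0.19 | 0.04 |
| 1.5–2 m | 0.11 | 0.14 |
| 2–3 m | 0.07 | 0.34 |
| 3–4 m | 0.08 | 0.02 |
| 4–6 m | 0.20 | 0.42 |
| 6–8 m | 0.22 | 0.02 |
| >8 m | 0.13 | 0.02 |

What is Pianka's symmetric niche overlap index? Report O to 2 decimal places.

Σ p₁ᵢp₂ᵢ = 0.0076 + 0.0154 + 0.0238 + 0.0016 + 0.0840 + 0.0044 + 0.0026 = 0.1394
Σp_1ᵢ² = 0.19² + 0.11² + 0.07² + 0.08² + 0.20² + 0.22² + 0.13² = 0.0361 + 0.0121 + 0.0049 + 0.0064 + 0.0400 + 0.0484 + 0.0169 = 0.1648
Σp_2ᵢ² = 0.04² + 0.14² + 0.34² + 0.02² + 0.42² + 0.02² + 0.02² = 0.0016 + 0.0196 + 0.1156 + 0.0004 + 0.1764 + 0.0004 + 0.0004 = 0.3144
O = 0.1394 / √(0.1648 × 0.3144) = 0.1394 / 0.22762 = 0.6124

0.61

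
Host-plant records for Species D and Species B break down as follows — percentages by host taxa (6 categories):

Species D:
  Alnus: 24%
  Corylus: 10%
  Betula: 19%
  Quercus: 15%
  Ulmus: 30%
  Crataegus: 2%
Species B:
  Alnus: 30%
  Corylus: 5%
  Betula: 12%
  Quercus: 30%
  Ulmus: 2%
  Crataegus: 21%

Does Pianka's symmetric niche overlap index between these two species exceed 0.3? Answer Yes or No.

Convert percentages to proportions (divide by 100).
Σ p₁ᵢp₂ᵢ = 0.0720 + 0.0050 + 0.0228 + 0.0450 + 0.0060 + 0.0042 = 0.1550
Σp_1ᵢ² = 0.24² + 0.10² + 0.19² + 0.15² + 0.30² + 0.02² = 0.0576 + 0.0100 + 0.0361 + 0.0225 + 0.0900 + 0.0004 = 0.2166
Σp_2ᵢ² = 0.30² + 0.05² + 0.12² + 0.30² + 0.02² + 0.21² = 0.0900 + 0.0025 + 0.0144 + 0.0900 + 0.0004 + 0.0441 = 0.2414
O = 0.1550 / √(0.2166 × 0.2414) = 0.1550 / 0.22866 = 0.6779
O = 0.6779 > 0.3 → Yes.

Yes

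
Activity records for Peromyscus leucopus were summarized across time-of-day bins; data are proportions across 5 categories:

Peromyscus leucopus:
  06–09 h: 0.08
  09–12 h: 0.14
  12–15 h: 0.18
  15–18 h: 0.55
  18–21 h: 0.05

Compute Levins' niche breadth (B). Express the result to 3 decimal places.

2.752

Σpᵢ² = 0.08² + 0.14² + 0.18² + 0.55² + 0.05² = 0.0064 + 0.0196 + 0.0324 + 0.3025 + 0.0025 = 0.3634
B = 1 / 0.3634 = 2.75179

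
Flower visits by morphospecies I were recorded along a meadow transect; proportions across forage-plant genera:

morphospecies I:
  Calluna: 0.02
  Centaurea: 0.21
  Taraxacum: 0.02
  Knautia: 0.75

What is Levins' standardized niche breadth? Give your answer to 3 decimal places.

0.215

Σpᵢ² = 0.02² + 0.21² + 0.02² + 0.75² = 0.0004 + 0.0441 + 0.0004 + 0.5625 = 0.6074
B = 1 / 0.6074 = 1.64636
Bₛ = (B − 1)/(n − 1) = (1.64636 − 1)/(4 − 1) = 0.64636/3 = 0.21545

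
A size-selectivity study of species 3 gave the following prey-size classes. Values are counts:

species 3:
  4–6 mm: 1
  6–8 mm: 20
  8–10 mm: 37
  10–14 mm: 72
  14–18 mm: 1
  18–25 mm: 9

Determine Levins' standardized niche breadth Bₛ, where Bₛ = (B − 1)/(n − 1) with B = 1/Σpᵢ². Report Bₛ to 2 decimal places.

Proportions for species 3 (n=140): 1/140=0.0071, 20/140=0.1429, 37/140=0.2643, 72/140=0.5143, 1/140=0.0071, 9/140=0.0643
Σpᵢ² = 0.0071² + 0.1429² + 0.2643² + 0.5143² + 0.0071² + 0.0643² = 0.000050 + 0.020420 + 0.069854 + 0.264504 + 0.000050 + 0.004134 = 0.359012
B = 1 / 0.359012 = 2.7854
Bₛ = (B − 1)/(n − 1) = (2.7854 − 1)/(6 − 1) = 1.7854/5 = 0.3571

0.36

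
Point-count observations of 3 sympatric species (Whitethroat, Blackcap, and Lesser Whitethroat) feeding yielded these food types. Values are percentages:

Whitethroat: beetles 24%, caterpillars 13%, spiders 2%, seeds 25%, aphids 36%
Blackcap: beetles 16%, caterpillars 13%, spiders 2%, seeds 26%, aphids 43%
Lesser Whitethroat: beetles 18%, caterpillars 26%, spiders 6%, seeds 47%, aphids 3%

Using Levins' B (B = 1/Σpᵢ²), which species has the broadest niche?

Convert percentages to proportions (divide by 100).
Σp_Whitᵢ² = 0.24² + 0.13² + 0.02² + 0.25² + 0.36² = 0.0576 + 0.0169 + 0.0004 + 0.0625 + 0.1296 = 0.2670
B_Whit = 1 / 0.2670 = 3.7453
Σp_Blacᵢ² = 0.16² + 0.13² + 0.02² + 0.26² + 0.43² = 0.0256 + 0.0169 + 0.0004 + 0.0676 + 0.1849 = 0.2954
B_Blac = 1 / 0.2954 = 3.3852
Σp_Lessᵢ² = 0.18² + 0.26² + 0.06² + 0.47² + 0.03² = 0.0324 + 0.0676 + 0.0036 + 0.2209 + 0.0009 = 0.3254
B_Less = 1 / 0.3254 = 3.0731
Highest B → broadest niche (most generalist): Whitethroat (B = 3.75).

Whitethroat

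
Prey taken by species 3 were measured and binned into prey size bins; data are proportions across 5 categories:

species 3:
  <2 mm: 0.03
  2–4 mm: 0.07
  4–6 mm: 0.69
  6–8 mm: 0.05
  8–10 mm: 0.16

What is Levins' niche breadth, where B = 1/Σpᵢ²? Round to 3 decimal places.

Σpᵢ² = 0.03² + 0.07² + 0.69² + 0.05² + 0.16² = 0.0009 + 0.0049 + 0.4761 + 0.0025 + 0.0256 = 0.5100
B = 1 / 0.5100 = 1.96078

1.961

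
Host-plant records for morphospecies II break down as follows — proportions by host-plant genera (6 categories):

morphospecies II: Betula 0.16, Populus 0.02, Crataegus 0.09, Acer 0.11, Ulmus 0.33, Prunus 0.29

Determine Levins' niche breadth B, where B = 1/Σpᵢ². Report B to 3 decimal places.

4.181

Σpᵢ² = 0.16² + 0.02² + 0.09² + 0.11² + 0.33² + 0.29² = 0.0256 + 0.0004 + 0.0081 + 0.0121 + 0.1089 + 0.0841 = 0.2392
B = 1 / 0.2392 = 4.18060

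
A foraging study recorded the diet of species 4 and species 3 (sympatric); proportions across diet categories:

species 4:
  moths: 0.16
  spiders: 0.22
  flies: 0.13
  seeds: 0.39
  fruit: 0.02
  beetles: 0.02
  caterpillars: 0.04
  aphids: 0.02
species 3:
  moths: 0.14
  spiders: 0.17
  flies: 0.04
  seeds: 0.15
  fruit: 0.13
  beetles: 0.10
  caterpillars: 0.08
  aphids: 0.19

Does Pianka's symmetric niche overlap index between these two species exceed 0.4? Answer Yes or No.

Σ p₁ᵢp₂ᵢ = 0.0224 + 0.0374 + 0.0052 + 0.0585 + 0.0026 + 0.0020 + 0.0032 + 0.0038 = 0.1351
Σp_1ᵢ² = 0.16² + 0.22² + 0.13² + 0.39² + 0.02² + 0.02² + 0.04² + 0.02² = 0.0256 + 0.0484 + 0.0169 + 0.1521 + 0.0004 + 0.0004 + 0.0016 + 0.0004 = 0.2458
Σp_2ᵢ² = 0.14² + 0.17² + 0.04² + 0.15² + 0.13² + 0.10² + 0.08² + 0.19² = 0.0196 + 0.0289 + 0.0016 + 0.0225 + 0.0169 + 0.0100 + 0.0064 + 0.0361 = 0.1420
O = 0.1351 / √(0.2458 × 0.1420) = 0.1351 / 0.18683 = 0.7231
O = 0.7231 > 0.4 → Yes.

Yes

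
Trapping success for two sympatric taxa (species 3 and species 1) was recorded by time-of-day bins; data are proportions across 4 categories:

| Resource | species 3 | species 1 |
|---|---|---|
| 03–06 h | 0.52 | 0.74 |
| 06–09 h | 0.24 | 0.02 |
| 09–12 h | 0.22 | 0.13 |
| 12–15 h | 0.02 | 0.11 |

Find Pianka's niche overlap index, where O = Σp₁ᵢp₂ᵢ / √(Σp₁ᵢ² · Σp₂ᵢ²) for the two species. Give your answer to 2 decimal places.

Σ p₁ᵢp₂ᵢ = 0.3848 + 0.0048 + 0.0286 + 0.0022 = 0.4204
Σp_1ᵢ² = 0.52² + 0.24² + 0.22² + 0.02² = 0.2704 + 0.0576 + 0.0484 + 0.0004 = 0.3768
Σp_2ᵢ² = 0.74² + 0.02² + 0.13² + 0.11² = 0.5476 + 0.0004 + 0.0169 + 0.0121 = 0.5770
O = 0.4204 / √(0.3768 × 0.5770) = 0.4204 / 0.46628 = 0.9016

0.90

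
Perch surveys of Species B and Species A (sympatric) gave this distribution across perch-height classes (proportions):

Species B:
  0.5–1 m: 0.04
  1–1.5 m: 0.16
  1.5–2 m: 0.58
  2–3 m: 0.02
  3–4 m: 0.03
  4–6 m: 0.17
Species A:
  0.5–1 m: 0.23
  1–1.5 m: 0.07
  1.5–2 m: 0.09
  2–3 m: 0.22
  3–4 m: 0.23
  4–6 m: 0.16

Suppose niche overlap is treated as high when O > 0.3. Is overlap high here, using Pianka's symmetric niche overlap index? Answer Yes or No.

Yes

Σ p₁ᵢp₂ᵢ = 0.0092 + 0.0112 + 0.0522 + 0.0044 + 0.0069 + 0.0272 = 0.1111
Σp_1ᵢ² = 0.04² + 0.16² + 0.58² + 0.02² + 0.03² + 0.17² = 0.0016 + 0.0256 + 0.3364 + 0.0004 + 0.0009 + 0.0289 = 0.3938
Σp_2ᵢ² = 0.23² + 0.07² + 0.09² + 0.22² + 0.23² + 0.16² = 0.0529 + 0.0049 + 0.0081 + 0.0484 + 0.0529 + 0.0256 = 0.1928
O = 0.1111 / √(0.3938 × 0.1928) = 0.1111 / 0.27554 = 0.4032
O = 0.4032 > 0.3 → Yes.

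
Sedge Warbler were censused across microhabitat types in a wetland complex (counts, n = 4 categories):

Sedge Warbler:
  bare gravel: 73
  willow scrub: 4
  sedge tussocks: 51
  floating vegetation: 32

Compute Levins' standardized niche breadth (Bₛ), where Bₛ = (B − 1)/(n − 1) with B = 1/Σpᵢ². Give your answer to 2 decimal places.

0.62

Proportions for Sedge Warbler (n=160): 73/160=0.4563, 4/160=0.0250, 51/160=0.3188, 32/160=0.2000
Σpᵢ² = 0.4563² + 0.0250² + 0.3188² + 0.2000² = 0.208210 + 0.000625 + 0.101633 + 0.040000 = 0.350468
B = 1 / 0.350468 = 2.8533
Bₛ = (B − 1)/(n − 1) = (2.8533 − 1)/(4 − 1) = 1.8533/3 = 0.6178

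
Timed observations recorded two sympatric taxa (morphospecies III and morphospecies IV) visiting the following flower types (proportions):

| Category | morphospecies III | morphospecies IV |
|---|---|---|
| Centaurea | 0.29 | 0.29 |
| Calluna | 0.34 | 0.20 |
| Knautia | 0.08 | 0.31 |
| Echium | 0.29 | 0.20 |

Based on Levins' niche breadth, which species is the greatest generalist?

morphospecies IV

Σp_IIIᵢ² = 0.29² + 0.34² + 0.08² + 0.29² = 0.0841 + 0.1156 + 0.0064 + 0.0841 = 0.2902
B_III = 1 / 0.2902 = 3.4459
Σp_IVᵢ² = 0.29² + 0.20² + 0.31² + 0.20² = 0.0841 + 0.0400 + 0.0961 + 0.0400 = 0.2602
B_IV = 1 / 0.2602 = 3.8432
Highest B → broadest niche (most generalist): morphospecies IV (B = 3.84).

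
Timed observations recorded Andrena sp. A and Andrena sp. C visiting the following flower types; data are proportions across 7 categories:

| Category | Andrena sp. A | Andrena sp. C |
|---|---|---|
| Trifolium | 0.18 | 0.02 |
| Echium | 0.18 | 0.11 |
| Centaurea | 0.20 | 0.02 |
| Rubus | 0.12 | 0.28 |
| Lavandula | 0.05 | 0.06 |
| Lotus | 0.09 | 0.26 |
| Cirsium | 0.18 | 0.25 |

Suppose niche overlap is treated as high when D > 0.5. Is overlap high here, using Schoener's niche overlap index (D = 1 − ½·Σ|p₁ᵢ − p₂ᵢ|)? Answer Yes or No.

Yes

Σ|p₁ᵢ − p₂ᵢ| = 0.16 + 0.07 + 0.18 + 0.16 + 0.01 + 0.17 + 0.07 = 0.82
D = 1 − ½ × 0.82 = 1 − 0.410 = 0.5900
D = 0.5900 > 0.5 → Yes.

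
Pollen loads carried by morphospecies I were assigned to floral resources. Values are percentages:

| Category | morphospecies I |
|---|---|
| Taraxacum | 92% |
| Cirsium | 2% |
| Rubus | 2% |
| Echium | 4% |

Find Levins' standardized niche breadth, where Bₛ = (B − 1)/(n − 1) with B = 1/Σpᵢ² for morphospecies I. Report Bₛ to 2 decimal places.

Convert percentages to proportions (divide by 100).
Σpᵢ² = 0.92² + 0.02² + 0.02² + 0.04² = 0.8464 + 0.0004 + 0.0004 + 0.0016 = 0.8488
B = 1 / 0.8488 = 1.1781
Bₛ = (B − 1)/(n − 1) = (1.1781 − 1)/(4 − 1) = 0.1781/3 = 0.0594

0.06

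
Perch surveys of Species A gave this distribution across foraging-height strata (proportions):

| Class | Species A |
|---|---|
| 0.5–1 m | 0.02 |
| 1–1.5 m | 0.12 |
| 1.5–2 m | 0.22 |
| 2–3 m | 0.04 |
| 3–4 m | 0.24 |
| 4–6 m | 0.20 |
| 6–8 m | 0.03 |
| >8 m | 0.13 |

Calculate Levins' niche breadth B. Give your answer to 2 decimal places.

Σpᵢ² = 0.02² + 0.12² + 0.22² + 0.04² + 0.24² + 0.20² + 0.03² + 0.13² = 0.0004 + 0.0144 + 0.0484 + 0.0016 + 0.0576 + 0.0400 + 0.0009 + 0.0169 = 0.1802
B = 1 / 0.1802 = 5.5494

5.55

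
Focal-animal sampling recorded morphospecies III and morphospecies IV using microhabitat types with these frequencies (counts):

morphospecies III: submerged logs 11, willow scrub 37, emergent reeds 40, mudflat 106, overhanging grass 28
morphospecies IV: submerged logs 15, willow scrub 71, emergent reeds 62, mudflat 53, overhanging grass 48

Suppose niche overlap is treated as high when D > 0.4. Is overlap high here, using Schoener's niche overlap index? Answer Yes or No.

Yes

Proportions for morphospecies III (n=222): 11/222=0.0495, 37/222=0.1667, 40/222=0.1802, 106/222=0.4775, 28/222=0.1261
Proportions for morphospecies IV (n=249): 15/249=0.0602, 71/249=0.2851, 62/249=0.2490, 53/249=0.2129, 48/249=0.1928
Σ|p₁ᵢ − p₂ᵢ| = 0.0107 + 0.1184 + 0.0688 + 0.2646 + 0.0667 = 0.5292
D = 1 − ½ × 0.5292 = 1 − 0.26460 = 0.73540
D = 0.73540 > 0.4 → Yes.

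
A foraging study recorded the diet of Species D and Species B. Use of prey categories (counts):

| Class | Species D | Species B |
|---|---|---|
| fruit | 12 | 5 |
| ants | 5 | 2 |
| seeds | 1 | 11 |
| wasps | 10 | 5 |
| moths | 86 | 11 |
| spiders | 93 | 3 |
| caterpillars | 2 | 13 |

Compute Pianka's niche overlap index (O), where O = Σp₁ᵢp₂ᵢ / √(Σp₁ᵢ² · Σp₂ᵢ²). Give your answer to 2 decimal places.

Proportions for Species D (n=209): 12/209=0.0574, 5/209=0.0239, 1/209=0.0048, 10/209=0.0478, 86/209=0.4115, 93/209=0.4450, 2/209=0.0096
Proportions for Species B (n=50): 5/50=0.1000, 2/50=0.0400, 11/50=0.2200, 5/50=0.1000, 11/50=0.2200, 3/50=0.0600, 13/50=0.2600
Σ p₁ᵢp₂ᵢ = 0.005740 + 0.000956 + 0.001056 + 0.004780 + 0.090530 + 0.026700 + 0.002496 = 0.132258
Σp_1ᵢ² = 0.0574² + 0.0239² + 0.0048² + 0.0478² + 0.4115² + 0.4450² + 0.0096² = 0.003295 + 0.000571 + 0.000023 + 0.002285 + 0.169332 + 0.198025 + 0.000092 = 0.373623
Σp_2ᵢ² = 0.1000² + 0.0400² + 0.2200² + 0.1000² + 0.2200² + 0.0600² + 0.2600² = 0.010000 + 0.001600 + 0.048400 + 0.010000 + 0.048400 + 0.003600 + 0.067600 = 0.189600
O = 0.132258 / √(0.373623 × 0.189600) = 0.132258 / 0.2661558 = 0.4969

0.50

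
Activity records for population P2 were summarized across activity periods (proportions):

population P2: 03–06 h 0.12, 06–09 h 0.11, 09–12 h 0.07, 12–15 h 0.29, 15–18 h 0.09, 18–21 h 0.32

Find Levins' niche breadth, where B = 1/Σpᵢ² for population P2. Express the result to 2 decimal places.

4.42

Σpᵢ² = 0.12² + 0.11² + 0.07² + 0.29² + 0.09² + 0.32² = 0.0144 + 0.0121 + 0.0049 + 0.0841 + 0.0081 + 0.1024 = 0.2260
B = 1 / 0.2260 = 4.4248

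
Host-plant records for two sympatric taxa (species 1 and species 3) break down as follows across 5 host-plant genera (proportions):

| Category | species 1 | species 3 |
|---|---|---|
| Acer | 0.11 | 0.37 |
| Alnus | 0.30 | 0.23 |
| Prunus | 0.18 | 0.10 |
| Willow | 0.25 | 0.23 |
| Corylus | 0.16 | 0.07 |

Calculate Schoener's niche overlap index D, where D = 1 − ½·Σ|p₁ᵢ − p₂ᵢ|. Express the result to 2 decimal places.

0.74

Σ|p₁ᵢ − p₂ᵢ| = 0.26 + 0.07 + 0.08 + 0.02 + 0.09 = 0.52
D = 1 − ½ × 0.52 = 1 − 0.260 = 0.7400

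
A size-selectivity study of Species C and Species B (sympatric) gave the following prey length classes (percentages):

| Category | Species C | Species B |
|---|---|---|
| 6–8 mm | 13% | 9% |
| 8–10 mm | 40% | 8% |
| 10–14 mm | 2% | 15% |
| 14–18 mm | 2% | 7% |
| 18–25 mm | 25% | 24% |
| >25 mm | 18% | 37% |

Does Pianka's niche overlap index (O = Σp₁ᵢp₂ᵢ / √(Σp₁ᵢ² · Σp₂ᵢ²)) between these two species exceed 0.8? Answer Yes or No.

Convert percentages to proportions (divide by 100).
Σ p₁ᵢp₂ᵢ = 0.0117 + 0.0320 + 0.0030 + 0.0014 + 0.0600 + 0.0666 = 0.1747
Σp_1ᵢ² = 0.13² + 0.40² + 0.02² + 0.02² + 0.25² + 0.18² = 0.0169 + 0.1600 + 0.0004 + 0.0004 + 0.0625 + 0.0324 = 0.2726
Σp_2ᵢ² = 0.09² + 0.08² + 0.15² + 0.07² + 0.24² + 0.37² = 0.0081 + 0.0064 + 0.0225 + 0.0049 + 0.0576 + 0.1369 = 0.2364
O = 0.1747 / √(0.2726 × 0.2364) = 0.1747 / 0.25386 = 0.6882
O = 0.6882 < 0.8 → No.

No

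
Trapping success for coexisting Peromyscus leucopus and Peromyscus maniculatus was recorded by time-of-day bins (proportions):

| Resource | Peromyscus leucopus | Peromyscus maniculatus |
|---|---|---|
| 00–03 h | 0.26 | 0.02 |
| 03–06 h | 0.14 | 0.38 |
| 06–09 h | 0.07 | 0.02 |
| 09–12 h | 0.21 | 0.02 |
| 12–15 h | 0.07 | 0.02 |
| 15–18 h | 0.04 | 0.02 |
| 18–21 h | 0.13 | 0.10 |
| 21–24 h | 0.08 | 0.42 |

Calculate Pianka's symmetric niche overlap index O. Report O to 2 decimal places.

Σ p₁ᵢp₂ᵢ = 0.0052 + 0.0532 + 0.0014 + 0.0042 + 0.0014 + 0.0008 + 0.0130 + 0.0336 = 0.1128
Σp_1ᵢ² = 0.26² + 0.14² + 0.07² + 0.21² + 0.07² + 0.04² + 0.13² + 0.08² = 0.0676 + 0.0196 + 0.0049 + 0.0441 + 0.0049 + 0.0016 + 0.0169 + 0.0064 = 0.1660
Σp_2ᵢ² = 0.02² + 0.38² + 0.02² + 0.02² + 0.02² + 0.02² + 0.10² + 0.42² = 0.0004 + 0.1444 + 0.0004 + 0.0004 + 0.0004 + 0.0004 + 0.0100 + 0.1764 = 0.3328
O = 0.1128 / √(0.1660 × 0.3328) = 0.1128 / 0.23504 = 0.4799

0.48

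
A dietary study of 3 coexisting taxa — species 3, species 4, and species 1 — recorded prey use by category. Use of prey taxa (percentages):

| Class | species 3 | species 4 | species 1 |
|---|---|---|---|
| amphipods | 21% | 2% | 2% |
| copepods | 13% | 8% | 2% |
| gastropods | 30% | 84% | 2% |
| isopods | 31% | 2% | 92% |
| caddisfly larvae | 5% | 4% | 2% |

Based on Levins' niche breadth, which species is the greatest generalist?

Convert percentages to proportions (divide by 100).
Σp_3ᵢ² = 0.21² + 0.13² + 0.30² + 0.31² + 0.05² = 0.0441 + 0.0169 + 0.0900 + 0.0961 + 0.0025 = 0.2496
B_3 = 1 / 0.2496 = 4.0064
Σp_4ᵢ² = 0.02² + 0.08² + 0.84² + 0.02² + 0.04² = 0.0004 + 0.0064 + 0.7056 + 0.0004 + 0.0016 = 0.7144
B_4 = 1 / 0.7144 = 1.3998
Σp_1ᵢ² = 0.02² + 0.02² + 0.02² + 0.92² + 0.02² = 0.0004 + 0.0004 + 0.0004 + 0.8464 + 0.0004 = 0.8480
B_1 = 1 / 0.8480 = 1.1792
Highest B → broadest niche (most generalist): species 3 (B = 4.01).

species 3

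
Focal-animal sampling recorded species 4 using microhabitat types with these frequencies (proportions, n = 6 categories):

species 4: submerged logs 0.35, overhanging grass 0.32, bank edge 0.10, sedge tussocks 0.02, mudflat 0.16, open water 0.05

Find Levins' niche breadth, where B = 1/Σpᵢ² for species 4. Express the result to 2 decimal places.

Σpᵢ² = 0.35² + 0.32² + 0.10² + 0.02² + 0.16² + 0.05² = 0.1225 + 0.1024 + 0.0100 + 0.0004 + 0.0256 + 0.0025 = 0.2634
B = 1 / 0.2634 = 3.7965

3.80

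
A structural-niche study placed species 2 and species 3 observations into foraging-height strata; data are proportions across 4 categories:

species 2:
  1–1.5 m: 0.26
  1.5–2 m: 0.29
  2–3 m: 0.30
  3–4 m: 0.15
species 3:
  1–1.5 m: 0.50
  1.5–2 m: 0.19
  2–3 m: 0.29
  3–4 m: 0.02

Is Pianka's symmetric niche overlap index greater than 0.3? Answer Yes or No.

Yes

Σ p₁ᵢp₂ᵢ = 0.1300 + 0.0551 + 0.0870 + 0.0030 = 0.2751
Σp_1ᵢ² = 0.26² + 0.29² + 0.30² + 0.15² = 0.0676 + 0.0841 + 0.0900 + 0.0225 = 0.2642
Σp_2ᵢ² = 0.50² + 0.19² + 0.29² + 0.02² = 0.2500 + 0.0361 + 0.0841 + 0.0004 = 0.3706
O = 0.2751 / √(0.2642 × 0.3706) = 0.2751 / 0.31291 = 0.8792
O = 0.8792 > 0.3 → Yes.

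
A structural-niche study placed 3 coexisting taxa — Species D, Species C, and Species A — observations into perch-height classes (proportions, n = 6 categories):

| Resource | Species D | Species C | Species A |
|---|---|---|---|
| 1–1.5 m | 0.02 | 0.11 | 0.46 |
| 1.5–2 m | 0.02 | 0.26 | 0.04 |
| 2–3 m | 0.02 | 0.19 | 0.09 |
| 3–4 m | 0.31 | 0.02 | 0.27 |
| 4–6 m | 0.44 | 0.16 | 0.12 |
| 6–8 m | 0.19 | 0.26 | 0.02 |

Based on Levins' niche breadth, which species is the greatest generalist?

Σp_Dᵢ² = 0.02² + 0.02² + 0.02² + 0.31² + 0.44² + 0.19² = 0.0004 + 0.0004 + 0.0004 + 0.0961 + 0.1936 + 0.0361 = 0.3270
B_D = 1 / 0.3270 = 3.0581
Σp_Cᵢ² = 0.11² + 0.26² + 0.19² + 0.02² + 0.16² + 0.26² = 0.0121 + 0.0676 + 0.0361 + 0.0004 + 0.0256 + 0.0676 = 0.2094
B_C = 1 / 0.2094 = 4.7755
Σp_Aᵢ² = 0.46² + 0.04² + 0.09² + 0.27² + 0.12² + 0.02² = 0.2116 + 0.0016 + 0.0081 + 0.0729 + 0.0144 + 0.0004 = 0.3090
B_A = 1 / 0.3090 = 3.2362
Highest B → broadest niche (most generalist): Species C (B = 4.78).

Species C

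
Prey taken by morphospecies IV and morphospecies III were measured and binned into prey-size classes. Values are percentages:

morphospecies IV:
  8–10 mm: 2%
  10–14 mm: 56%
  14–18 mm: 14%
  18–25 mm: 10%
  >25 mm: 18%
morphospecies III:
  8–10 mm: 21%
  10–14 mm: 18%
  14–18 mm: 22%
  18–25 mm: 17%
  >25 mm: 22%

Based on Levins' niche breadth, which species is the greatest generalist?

Convert percentages to proportions (divide by 100).
Σp_IVᵢ² = 0.02² + 0.56² + 0.14² + 0.10² + 0.18² = 0.0004 + 0.3136 + 0.0196 + 0.0100 + 0.0324 = 0.3760
B_IV = 1 / 0.3760 = 2.6596
Σp_IIIᵢ² = 0.21² + 0.18² + 0.22² + 0.17² + 0.22² = 0.0441 + 0.0324 + 0.0484 + 0.0289 + 0.0484 = 0.2022
B_III = 1 / 0.2022 = 4.9456
Highest B → broadest niche (most generalist): morphospecies III (B = 4.95).

morphospecies III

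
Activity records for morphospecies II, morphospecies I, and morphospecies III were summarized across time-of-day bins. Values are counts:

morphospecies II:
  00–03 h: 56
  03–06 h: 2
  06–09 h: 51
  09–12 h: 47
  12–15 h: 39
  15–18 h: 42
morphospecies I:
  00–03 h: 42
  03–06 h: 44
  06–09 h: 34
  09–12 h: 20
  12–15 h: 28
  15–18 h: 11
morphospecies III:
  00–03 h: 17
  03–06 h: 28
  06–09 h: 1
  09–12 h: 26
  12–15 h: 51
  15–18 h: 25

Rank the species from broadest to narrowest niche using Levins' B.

Proportions for morphospecies II (n=237): 56/237=0.2363, 2/237=0.0084, 51/237=0.2152, 47/237=0.1983, 39/237=0.1646, 42/237=0.1772
Proportions for morphospecies I (n=179): 42/179=0.2346, 44/179=0.2458, 34/179=0.1899, 20/179=0.1117, 28/179=0.1564, 11/179=0.0615
Proportions for morphospecies III (n=148): 17/148=0.1149, 28/148=0.1892, 1/148=0.0068, 26/148=0.1757, 51/148=0.3446, 25/148=0.1689
Σp_IIᵢ² = 0.2363² + 0.0084² + 0.2152² + 0.1983² + 0.1646² + 0.1772² = 0.055838 + 0.000071 + 0.046311 + 0.039323 + 0.027093 + 0.031400 = 0.200036
B_II = 1 / 0.200036 = 4.9991
Σp_Iᵢ² = 0.2346² + 0.2458² + 0.1899² + 0.1117² + 0.1564² + 0.0615² = 0.055037 + 0.060418 + 0.036062 + 0.012477 + 0.024461 + 0.003782 = 0.192237
B_I = 1 / 0.192237 = 5.2019
Σp_IIIᵢ² = 0.1149² + 0.1892² + 0.0068² + 0.1757² + 0.3446² + 0.1689² = 0.013202 + 0.035797 + 0.000046 + 0.030870 + 0.118749 + 0.028527 = 0.227191
B_III = 1 / 0.227191 = 4.4016
Ranking by B (broadest → narrowest): morphospecies I (5.20) > morphospecies II (5.00) > morphospecies III (4.40)

morphospecies I > morphospecies II > morphospecies III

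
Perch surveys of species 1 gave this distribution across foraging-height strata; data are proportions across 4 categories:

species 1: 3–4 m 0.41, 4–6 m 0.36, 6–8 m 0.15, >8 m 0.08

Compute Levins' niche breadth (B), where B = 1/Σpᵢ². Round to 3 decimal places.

3.062

Σpᵢ² = 0.41² + 0.36² + 0.15² + 0.08² = 0.1681 + 0.1296 + 0.0225 + 0.0064 = 0.3266
B = 1 / 0.3266 = 3.06185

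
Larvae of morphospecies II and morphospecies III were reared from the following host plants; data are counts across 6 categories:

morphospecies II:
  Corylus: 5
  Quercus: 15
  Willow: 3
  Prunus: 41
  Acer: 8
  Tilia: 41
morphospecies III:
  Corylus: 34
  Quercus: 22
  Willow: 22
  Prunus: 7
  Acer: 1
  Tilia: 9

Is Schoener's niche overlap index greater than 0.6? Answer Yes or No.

No

Proportions for morphospecies II (n=113): 5/113=0.0442, 15/113=0.1327, 3/113=0.0265, 41/113=0.3628, 8/113=0.0708, 41/113=0.3628
Proportions for morphospecies III (n=95): 34/95=0.3579, 22/95=0.2316, 22/95=0.2316, 7/95=0.0737, 1/95=0.0105, 9/95=0.0947
Σ|p₁ᵢ − p₂ᵢ| = 0.3137 + 0.0989 + 0.2051 + 0.2891 + 0.0603 + 0.2681 = 1.2352
D = 1 − ½ × 1.2352 = 1 − 0.61760 = 0.38240
D = 0.38240 < 0.6 → No.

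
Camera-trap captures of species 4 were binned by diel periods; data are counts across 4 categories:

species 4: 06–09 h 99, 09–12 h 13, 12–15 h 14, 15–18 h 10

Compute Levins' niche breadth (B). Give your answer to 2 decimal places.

Proportions for species 4 (n=136): 99/136=0.7279, 13/136=0.0956, 14/136=0.1029, 10/136=0.0735
Σpᵢ² = 0.7279² + 0.0956² + 0.1029² + 0.0735² = 0.529838 + 0.009139 + 0.010588 + 0.005402 = 0.554967
B = 1 / 0.554967 = 1.8019

1.80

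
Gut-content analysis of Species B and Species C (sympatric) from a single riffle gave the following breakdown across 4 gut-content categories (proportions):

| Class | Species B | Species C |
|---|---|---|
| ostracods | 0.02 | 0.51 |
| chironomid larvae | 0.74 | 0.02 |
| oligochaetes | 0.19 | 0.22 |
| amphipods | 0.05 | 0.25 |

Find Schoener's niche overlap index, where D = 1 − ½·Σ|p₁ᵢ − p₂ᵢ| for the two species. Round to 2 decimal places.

Σ|p₁ᵢ − p₂ᵢ| = 0.49 + 0.72 + 0.03 + 0.20 = 1.44
D = 1 − ½ × 1.44 = 1 − 0.720 = 0.2800

0.28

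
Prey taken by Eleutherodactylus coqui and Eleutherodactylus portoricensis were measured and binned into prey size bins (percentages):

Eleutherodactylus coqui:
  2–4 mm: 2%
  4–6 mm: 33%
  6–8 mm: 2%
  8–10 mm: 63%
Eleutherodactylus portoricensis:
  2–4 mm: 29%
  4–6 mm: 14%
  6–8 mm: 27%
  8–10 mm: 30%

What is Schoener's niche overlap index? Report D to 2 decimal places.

0.48

Convert percentages to proportions (divide by 100).
Σ|p₁ᵢ − p₂ᵢ| = 0.27 + 0.19 + 0.25 + 0.33 = 1.04
D = 1 − ½ × 1.04 = 1 − 0.520 = 0.4800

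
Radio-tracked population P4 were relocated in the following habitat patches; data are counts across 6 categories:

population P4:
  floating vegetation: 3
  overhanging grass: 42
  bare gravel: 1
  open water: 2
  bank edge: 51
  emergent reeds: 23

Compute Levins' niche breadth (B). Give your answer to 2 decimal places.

3.03

Proportions for population P4 (n=122): 3/122=0.0246, 42/122=0.3443, 1/122=0.0082, 2/122=0.0164, 51/122=0.4180, 23/122=0.1885
Σpᵢ² = 0.0246² + 0.3443² + 0.0082² + 0.0164² + 0.4180² + 0.1885² = 0.000605 + 0.118542 + 0.000067 + 0.000269 + 0.174724 + 0.035532 = 0.329739
B = 1 / 0.329739 = 3.0327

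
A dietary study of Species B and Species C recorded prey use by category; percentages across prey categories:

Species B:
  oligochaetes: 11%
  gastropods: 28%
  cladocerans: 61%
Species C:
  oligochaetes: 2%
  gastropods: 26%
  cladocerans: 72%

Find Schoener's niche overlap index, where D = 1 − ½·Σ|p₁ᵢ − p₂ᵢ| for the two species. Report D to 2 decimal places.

Convert percentages to proportions (divide by 100).
Σ|p₁ᵢ − p₂ᵢ| = 0.09 + 0.02 + 0.11 = 0.22
D = 1 − ½ × 0.22 = 1 − 0.110 = 0.8900

0.89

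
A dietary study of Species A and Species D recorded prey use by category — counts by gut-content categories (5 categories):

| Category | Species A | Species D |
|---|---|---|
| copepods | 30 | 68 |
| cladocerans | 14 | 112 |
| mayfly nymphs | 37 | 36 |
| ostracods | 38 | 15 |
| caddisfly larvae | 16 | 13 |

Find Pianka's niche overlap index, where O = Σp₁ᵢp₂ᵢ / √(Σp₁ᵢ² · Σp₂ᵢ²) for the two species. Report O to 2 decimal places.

0.65

Proportions for Species A (n=135): 30/135=0.2222, 14/135=0.1037, 37/135=0.2741, 38/135=0.2815, 16/135=0.1185
Proportions for Species D (n=244): 68/244=0.2787, 112/244=0.4590, 36/244=0.1475, 15/244=0.0615, 13/244=0.0533
Σ p₁ᵢp₂ᵢ = 0.061927 + 0.047598 + 0.040430 + 0.017312 + 0.006316 = 0.173583
Σp_1ᵢ² = 0.2222² + 0.1037² + 0.2741² + 0.2815² + 0.1185² = 0.049373 + 0.010754 + 0.075131 + 0.079242 + 0.014042 = 0.228542
Σp_2ᵢ² = 0.2787² + 0.4590² + 0.1475² + 0.0615² + 0.0533² = 0.077674 + 0.210681 + 0.021756 + 0.003782 + 0.002841 = 0.316734
O = 0.173583 / √(0.228542 × 0.316734) = 0.173583 / 0.2690484 = 0.6452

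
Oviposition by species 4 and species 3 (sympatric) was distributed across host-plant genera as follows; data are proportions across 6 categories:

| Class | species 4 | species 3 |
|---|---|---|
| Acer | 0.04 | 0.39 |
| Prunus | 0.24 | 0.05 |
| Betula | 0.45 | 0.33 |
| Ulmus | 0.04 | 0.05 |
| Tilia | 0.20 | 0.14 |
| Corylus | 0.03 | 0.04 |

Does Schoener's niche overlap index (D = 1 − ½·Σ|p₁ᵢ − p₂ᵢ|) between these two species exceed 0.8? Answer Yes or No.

No

Σ|p₁ᵢ − p₂ᵢ| = 0.35 + 0.19 + 0.12 + 0.01 + 0.06 + 0.01 = 0.74
D = 1 − ½ × 0.74 = 1 − 0.370 = 0.6300
D = 0.6300 < 0.8 → No.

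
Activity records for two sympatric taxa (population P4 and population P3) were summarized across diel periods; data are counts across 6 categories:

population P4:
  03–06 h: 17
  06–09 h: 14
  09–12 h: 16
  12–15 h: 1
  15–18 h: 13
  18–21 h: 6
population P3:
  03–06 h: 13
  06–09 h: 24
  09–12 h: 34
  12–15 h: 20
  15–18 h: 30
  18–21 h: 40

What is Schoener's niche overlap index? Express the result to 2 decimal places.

0.73

Proportions for population P4 (n=67): 17/67=0.2537, 14/67=0.2090, 16/67=0.2388, 1/67=0.0149, 13/67=0.1940, 6/67=0.0896
Proportions for population P3 (n=161): 13/161=0.0807, 24/161=0.1491, 34/161=0.2112, 20/161=0.1242, 30/161=0.1863, 40/161=0.2484
Σ|p₁ᵢ − p₂ᵢ| = 0.1730 + 0.0599 + 0.0276 + 0.1093 + 0.0077 + 0.1588 = 0.5363
D = 1 − ½ × 0.5363 = 1 − 0.26815 = 0.73185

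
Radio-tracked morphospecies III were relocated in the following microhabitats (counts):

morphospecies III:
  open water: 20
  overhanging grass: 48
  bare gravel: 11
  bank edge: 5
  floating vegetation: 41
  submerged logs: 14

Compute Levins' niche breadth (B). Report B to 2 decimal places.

4.09

Proportions for morphospecies III (n=139): 20/139=0.1439, 48/139=0.3453, 11/139=0.0791, 5/139=0.0360, 41/139=0.2950, 14/139=0.1007
Σpᵢ² = 0.1439² + 0.3453² + 0.0791² + 0.0360² + 0.2950² + 0.1007² = 0.020707 + 0.119232 + 0.006257 + 0.001296 + 0.087025 + 0.010140 = 0.244657
B = 1 / 0.244657 = 4.0874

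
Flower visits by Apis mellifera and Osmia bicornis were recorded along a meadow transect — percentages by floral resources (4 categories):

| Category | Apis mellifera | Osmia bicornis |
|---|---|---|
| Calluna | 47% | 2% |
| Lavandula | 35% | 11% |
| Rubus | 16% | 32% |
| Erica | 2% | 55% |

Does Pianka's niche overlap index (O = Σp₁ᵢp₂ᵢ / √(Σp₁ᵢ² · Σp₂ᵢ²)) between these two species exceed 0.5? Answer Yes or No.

No

Convert percentages to proportions (divide by 100).
Σ p₁ᵢp₂ᵢ = 0.0094 + 0.0385 + 0.0512 + 0.0110 = 0.1101
Σp_1ᵢ² = 0.47² + 0.35² + 0.16² + 0.02² = 0.2209 + 0.1225 + 0.0256 + 0.0004 = 0.3694
Σp_2ᵢ² = 0.02² + 0.11² + 0.32² + 0.55² = 0.0004 + 0.0121 + 0.1024 + 0.3025 = 0.4174
O = 0.1101 / √(0.3694 × 0.4174) = 0.1101 / 0.39267 = 0.2804
O = 0.2804 < 0.5 → No.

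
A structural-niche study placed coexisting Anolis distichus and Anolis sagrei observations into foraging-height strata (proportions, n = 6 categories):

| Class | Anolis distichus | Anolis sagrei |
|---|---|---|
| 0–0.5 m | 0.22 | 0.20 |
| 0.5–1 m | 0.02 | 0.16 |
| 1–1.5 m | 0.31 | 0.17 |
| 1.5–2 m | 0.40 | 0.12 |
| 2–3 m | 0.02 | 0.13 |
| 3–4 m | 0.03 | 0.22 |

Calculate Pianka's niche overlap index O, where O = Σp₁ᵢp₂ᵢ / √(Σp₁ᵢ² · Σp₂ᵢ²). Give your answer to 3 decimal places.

0.680

Σ p₁ᵢp₂ᵢ = 0.0440 + 0.0032 + 0.0527 + 0.0480 + 0.0026 + 0.0066 = 0.1571
Σp_1ᵢ² = 0.22² + 0.02² + 0.31² + 0.40² + 0.02² + 0.03² = 0.0484 + 0.0004 + 0.0961 + 0.1600 + 0.0004 + 0.0009 = 0.3062
Σp_2ᵢ² = 0.20² + 0.16² + 0.17² + 0.12² + 0.13² + 0.22² = 0.0400 + 0.0256 + 0.0289 + 0.0144 + 0.0169 + 0.0484 = 0.1742
O = 0.1571 / √(0.3062 × 0.1742) = 0.1571 / 0.230955 = 0.68022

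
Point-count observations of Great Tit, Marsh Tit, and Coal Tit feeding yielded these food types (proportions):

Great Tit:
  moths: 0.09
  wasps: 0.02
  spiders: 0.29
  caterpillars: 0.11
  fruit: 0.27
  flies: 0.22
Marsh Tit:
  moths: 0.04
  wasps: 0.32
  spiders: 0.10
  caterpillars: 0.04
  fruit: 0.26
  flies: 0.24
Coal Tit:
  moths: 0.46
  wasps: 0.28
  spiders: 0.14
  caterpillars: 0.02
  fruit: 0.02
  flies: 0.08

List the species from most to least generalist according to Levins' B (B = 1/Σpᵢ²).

Σp_Greaᵢ² = 0.09² + 0.02² + 0.29² + 0.11² + 0.27² + 0.22² = 0.0081 + 0.0004 + 0.0841 + 0.0121 + 0.0729 + 0.0484 = 0.2260
B_Grea = 1 / 0.2260 = 4.4248
Σp_Marsᵢ² = 0.04² + 0.32² + 0.10² + 0.04² + 0.26² + 0.24² = 0.0016 + 0.1024 + 0.0100 + 0.0016 + 0.0676 + 0.0576 = 0.2408
B_Mars = 1 / 0.2408 = 4.1528
Σp_Coalᵢ² = 0.46² + 0.28² + 0.14² + 0.02² + 0.02² + 0.08² = 0.2116 + 0.0784 + 0.0196 + 0.0004 + 0.0004 + 0.0064 = 0.3168
B_Coal = 1 / 0.3168 = 3.1566
Ranking by B (broadest → narrowest): Great Tit (4.42) > Marsh Tit (4.15) > Coal Tit (3.16)

Great Tit > Marsh Tit > Coal Tit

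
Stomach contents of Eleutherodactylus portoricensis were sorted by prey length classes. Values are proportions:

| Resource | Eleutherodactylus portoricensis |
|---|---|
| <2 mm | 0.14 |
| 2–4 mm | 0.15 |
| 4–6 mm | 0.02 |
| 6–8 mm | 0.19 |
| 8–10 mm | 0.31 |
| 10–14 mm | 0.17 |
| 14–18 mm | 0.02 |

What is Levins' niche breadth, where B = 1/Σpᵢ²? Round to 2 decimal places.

4.90

Σpᵢ² = 0.14² + 0.15² + 0.02² + 0.19² + 0.31² + 0.17² + 0.02² = 0.0196 + 0.0225 + 0.0004 + 0.0361 + 0.0961 + 0.0289 + 0.0004 = 0.2040
B = 1 / 0.2040 = 4.9020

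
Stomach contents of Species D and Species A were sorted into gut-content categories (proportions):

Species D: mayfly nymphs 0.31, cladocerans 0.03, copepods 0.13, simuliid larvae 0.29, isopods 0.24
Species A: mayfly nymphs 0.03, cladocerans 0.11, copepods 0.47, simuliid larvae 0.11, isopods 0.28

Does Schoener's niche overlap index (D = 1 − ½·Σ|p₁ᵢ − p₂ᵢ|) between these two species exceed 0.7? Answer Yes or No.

No

Σ|p₁ᵢ − p₂ᵢ| = 0.28 + 0.08 + 0.34 + 0.18 + 0.04 = 0.92
D = 1 − ½ × 0.92 = 1 − 0.460 = 0.5400
D = 0.5400 < 0.7 → No.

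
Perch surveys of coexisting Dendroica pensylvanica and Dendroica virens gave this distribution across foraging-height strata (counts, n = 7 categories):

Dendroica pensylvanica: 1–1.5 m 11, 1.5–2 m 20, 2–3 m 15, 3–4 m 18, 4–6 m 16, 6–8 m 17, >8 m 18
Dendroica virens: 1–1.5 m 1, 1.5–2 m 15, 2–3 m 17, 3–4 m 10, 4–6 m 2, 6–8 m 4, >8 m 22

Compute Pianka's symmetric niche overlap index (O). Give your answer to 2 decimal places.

Proportions for Dendroica pensylvanica (n=115): 11/115=0.0957, 20/115=0.1739, 15/115=0.1304, 18/115=0.1565, 16/115=0.1391, 17/115=0.1478, 18/115=0.1565
Proportions for Dendroica virens (n=71): 1/71=0.0141, 15/71=0.2113, 17/71=0.2394, 10/71=0.1408, 2/71=0.0282, 4/71=0.0563, 22/71=0.3099
Σ p₁ᵢp₂ᵢ = 0.001349 + 0.036745 + 0.031218 + 0.022035 + 0.003923 + 0.008321 + 0.048499 = 0.152090
Σp_1ᵢ² = 0.0957² + 0.1739² + 0.1304² + 0.1565² + 0.1391² + 0.1478² + 0.1565² = 0.009158 + 0.030241 + 0.017004 + 0.024492 + 0.019349 + 0.021845 + 0.024492 = 0.146581
Σp_2ᵢ² = 0.0141² + 0.2113² + 0.2394² + 0.1408² + 0.0282² + 0.0563² + 0.3099² = 0.000199 + 0.044648 + 0.057312 + 0.019825 + 0.000795 + 0.003170 + 0.096038 = 0.221987
O = 0.152090 / √(0.146581 × 0.221987) = 0.152090 / 0.1803859 = 0.8431

0.84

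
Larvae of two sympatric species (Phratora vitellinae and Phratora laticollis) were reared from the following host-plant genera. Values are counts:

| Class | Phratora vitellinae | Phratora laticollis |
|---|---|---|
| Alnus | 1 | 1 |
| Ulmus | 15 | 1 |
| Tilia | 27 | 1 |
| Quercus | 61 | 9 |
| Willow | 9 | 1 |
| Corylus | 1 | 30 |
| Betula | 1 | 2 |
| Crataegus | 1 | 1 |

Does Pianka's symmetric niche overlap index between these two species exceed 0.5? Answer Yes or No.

Proportions for Phratora vitellinae (n=116): 1/116=0.0086, 15/116=0.1293, 27/116=0.2328, 61/116=0.5259, 9/116=0.0776, 1/116=0.0086, 1/116=0.0086, 1/116=0.0086
Proportions for Phratora laticollis (n=46): 1/46=0.0217, 1/46=0.0217, 1/46=0.0217, 9/46=0.1957, 1/46=0.0217, 30/46=0.6522, 2/46=0.0435, 1/46=0.0217
Σ p₁ᵢp₂ᵢ = 0.000187 + 0.002806 + 0.005052 + 0.102919 + 0.001684 + 0.005609 + 0.000374 + 0.000187 = 0.118818
Σp_1ᵢ² = 0.0086² + 0.1293² + 0.2328² + 0.5259² + 0.0776² + 0.0086² + 0.0086² + 0.0086² = 0.000074 + 0.016718 + 0.054196 + 0.276571 + 0.006022 + 0.000074 + 0.000074 + 0.000074 = 0.353803
Σp_2ᵢ² = 0.0217² + 0.0217² + 0.0217² + 0.1957² + 0.0217² + 0.6522² + 0.0435² + 0.0217² = 0.000471 + 0.000471 + 0.000471 + 0.038298 + 0.000471 + 0.425365 + 0.001892 + 0.000471 = 0.467910
O = 0.118818 / √(0.353803 × 0.467910) = 0.118818 / 0.4068759 = 0.2920
O = 0.2920 < 0.5 → No.

No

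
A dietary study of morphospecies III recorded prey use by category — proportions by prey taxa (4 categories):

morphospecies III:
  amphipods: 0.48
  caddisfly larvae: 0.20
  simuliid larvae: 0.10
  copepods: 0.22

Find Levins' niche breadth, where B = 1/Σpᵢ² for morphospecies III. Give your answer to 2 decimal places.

3.04

Σpᵢ² = 0.48² + 0.20² + 0.10² + 0.22² = 0.2304 + 0.0400 + 0.0100 + 0.0484 = 0.3288
B = 1 / 0.3288 = 3.0414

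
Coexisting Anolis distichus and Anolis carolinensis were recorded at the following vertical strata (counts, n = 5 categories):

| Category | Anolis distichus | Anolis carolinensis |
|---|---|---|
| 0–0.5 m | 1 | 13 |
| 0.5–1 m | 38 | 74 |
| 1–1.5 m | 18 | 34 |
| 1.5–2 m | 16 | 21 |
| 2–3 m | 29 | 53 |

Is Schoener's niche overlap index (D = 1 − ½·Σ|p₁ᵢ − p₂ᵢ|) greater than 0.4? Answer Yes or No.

Proportions for Anolis distichus (n=102): 1/102=0.0098, 38/102=0.3725, 18/102=0.1765, 16/102=0.1569, 29/102=0.2843
Proportions for Anolis carolinensis (n=195): 13/195=0.0667, 74/195=0.3795, 34/195=0.1744, 21/195=0.1077, 53/195=0.2718
Σ|p₁ᵢ − p₂ᵢ| = 0.0569 + 0.0070 + 0.0021 + 0.0492 + 0.0125 = 0.1277
D = 1 − ½ × 0.1277 = 1 − 0.06385 = 0.93615
D = 0.93615 > 0.4 → Yes.

Yes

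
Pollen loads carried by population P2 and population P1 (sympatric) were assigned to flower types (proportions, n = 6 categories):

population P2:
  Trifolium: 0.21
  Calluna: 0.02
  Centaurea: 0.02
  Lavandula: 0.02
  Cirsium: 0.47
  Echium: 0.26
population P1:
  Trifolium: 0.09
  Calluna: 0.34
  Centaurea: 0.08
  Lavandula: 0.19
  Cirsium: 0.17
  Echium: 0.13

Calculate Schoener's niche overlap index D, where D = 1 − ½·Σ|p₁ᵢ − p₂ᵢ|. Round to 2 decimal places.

0.45

Σ|p₁ᵢ − p₂ᵢ| = 0.12 + 0.32 + 0.06 + 0.17 + 0.30 + 0.13 = 1.10
D = 1 − ½ × 1.10 = 1 − 0.550 = 0.4500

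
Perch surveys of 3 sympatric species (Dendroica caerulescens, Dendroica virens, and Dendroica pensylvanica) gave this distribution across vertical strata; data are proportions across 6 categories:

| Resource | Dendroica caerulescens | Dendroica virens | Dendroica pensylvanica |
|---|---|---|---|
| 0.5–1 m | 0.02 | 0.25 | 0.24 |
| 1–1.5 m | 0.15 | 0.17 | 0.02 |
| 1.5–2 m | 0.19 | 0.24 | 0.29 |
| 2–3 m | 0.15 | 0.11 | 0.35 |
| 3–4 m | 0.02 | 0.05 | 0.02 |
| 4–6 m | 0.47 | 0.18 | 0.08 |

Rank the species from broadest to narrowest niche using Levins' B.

Dendroica virens > Dendroica pensylvanica > Dendroica caerulescens

Σp_caerᵢ² = 0.02² + 0.15² + 0.19² + 0.15² + 0.02² + 0.47² = 0.0004 + 0.0225 + 0.0361 + 0.0225 + 0.0004 + 0.2209 = 0.3028
B_caer = 1 / 0.3028 = 3.3025
Σp_vireᵢ² = 0.25² + 0.17² + 0.24² + 0.11² + 0.05² + 0.18² = 0.0625 + 0.0289 + 0.0576 + 0.0121 + 0.0025 + 0.0324 = 0.1960
B_vire = 1 / 0.1960 = 5.1020
Σp_pensᵢ² = 0.24² + 0.02² + 0.29² + 0.35² + 0.02² + 0.08² = 0.0576 + 0.0004 + 0.0841 + 0.1225 + 0.0004 + 0.0064 = 0.2714
B_pens = 1 / 0.2714 = 3.6846
Ranking by B (broadest → narrowest): Dendroica virens (5.10) > Dendroica pensylvanica (3.68) > Dendroica caerulescens (3.30)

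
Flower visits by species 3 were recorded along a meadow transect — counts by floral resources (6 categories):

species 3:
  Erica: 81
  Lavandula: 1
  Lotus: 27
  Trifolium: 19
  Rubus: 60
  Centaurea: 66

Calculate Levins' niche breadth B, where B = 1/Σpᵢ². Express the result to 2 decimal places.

Proportions for species 3 (n=254): 81/254=0.3189, 1/254=0.0039, 27/254=0.1063, 19/254=0.0748, 60/254=0.2362, 66/254=0.2598
Σpᵢ² = 0.3189² + 0.0039² + 0.1063² + 0.0748² + 0.2362² + 0.2598² = 0.101697 + 0.000015 + 0.011300 + 0.005595 + 0.055790 + 0.067496 = 0.241893
B = 1 / 0.241893 = 4.1341

4.13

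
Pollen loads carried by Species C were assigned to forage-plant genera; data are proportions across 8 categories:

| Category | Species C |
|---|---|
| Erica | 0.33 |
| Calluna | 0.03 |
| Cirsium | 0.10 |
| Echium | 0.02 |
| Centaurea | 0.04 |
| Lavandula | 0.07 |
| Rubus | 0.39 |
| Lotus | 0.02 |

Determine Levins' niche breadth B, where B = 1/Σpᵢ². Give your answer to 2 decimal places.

Σpᵢ² = 0.33² + 0.03² + 0.10² + 0.02² + 0.04² + 0.07² + 0.39² + 0.02² = 0.1089 + 0.0009 + 0.0100 + 0.0004 + 0.0016 + 0.0049 + 0.1521 + 0.0004 = 0.2792
B = 1 / 0.2792 = 3.5817

3.58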